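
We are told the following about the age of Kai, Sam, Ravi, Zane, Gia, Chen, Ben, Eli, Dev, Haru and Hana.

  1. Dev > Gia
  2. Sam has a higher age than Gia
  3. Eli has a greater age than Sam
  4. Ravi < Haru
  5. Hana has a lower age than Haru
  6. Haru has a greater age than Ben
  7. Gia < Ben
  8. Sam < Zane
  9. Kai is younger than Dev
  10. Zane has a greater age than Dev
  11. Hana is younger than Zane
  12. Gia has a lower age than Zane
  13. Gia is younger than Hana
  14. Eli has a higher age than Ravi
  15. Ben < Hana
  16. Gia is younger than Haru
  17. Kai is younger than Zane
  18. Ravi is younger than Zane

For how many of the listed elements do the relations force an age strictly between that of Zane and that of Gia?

The relations place Gia below Zane. An element lies strictly between them when it is forced above Gia and also forced below Zane.
Above Gia: {Sam, Ben, Hana, Dev, Haru, Eli}. Below Zane: {Sam, Kai, Ben, Ravi, Hana, Dev}.
Intersection: {Sam, Ben, Hana, Dev} — 4.

4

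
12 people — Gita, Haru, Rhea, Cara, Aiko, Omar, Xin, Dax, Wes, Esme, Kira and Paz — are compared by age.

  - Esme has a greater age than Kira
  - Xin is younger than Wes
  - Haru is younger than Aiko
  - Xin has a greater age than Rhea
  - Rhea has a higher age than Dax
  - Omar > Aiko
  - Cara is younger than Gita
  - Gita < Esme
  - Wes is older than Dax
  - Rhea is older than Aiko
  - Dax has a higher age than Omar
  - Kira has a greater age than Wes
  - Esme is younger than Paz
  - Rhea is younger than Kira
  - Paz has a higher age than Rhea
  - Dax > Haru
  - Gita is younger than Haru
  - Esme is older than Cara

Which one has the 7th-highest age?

Dax

Chaining the given pairs: Cara < Gita < Haru < Aiko < Omar < Dax < Rhea < Xin < Wes < Kira < Esme < Paz.
Counting 7 from the largest end gives Dax.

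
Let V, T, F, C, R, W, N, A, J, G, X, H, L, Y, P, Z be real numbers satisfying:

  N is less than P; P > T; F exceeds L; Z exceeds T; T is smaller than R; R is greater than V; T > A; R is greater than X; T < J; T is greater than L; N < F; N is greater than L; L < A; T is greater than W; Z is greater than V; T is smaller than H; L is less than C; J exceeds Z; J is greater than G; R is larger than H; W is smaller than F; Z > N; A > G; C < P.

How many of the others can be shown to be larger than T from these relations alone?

5

The elements the relations force above T are H, Z, R, J, P — no chain reaches any other.
That is 5.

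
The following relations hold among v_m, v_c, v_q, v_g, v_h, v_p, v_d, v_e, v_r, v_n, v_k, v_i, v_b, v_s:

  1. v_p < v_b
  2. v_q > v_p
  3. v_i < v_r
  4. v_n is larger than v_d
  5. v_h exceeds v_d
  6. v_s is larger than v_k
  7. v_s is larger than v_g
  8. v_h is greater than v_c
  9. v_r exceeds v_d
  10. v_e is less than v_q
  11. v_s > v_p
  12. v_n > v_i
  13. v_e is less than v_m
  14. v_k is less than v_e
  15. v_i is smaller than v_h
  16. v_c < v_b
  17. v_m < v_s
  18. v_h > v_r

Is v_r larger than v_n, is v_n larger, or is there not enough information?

Following every chain through v_n: below v_n we get v_i, v_d.
v_r is not reached, and no chain runs the other way from v_r to v_n.
So the given relations leave the order of v_n and v_r undetermined.

undetermined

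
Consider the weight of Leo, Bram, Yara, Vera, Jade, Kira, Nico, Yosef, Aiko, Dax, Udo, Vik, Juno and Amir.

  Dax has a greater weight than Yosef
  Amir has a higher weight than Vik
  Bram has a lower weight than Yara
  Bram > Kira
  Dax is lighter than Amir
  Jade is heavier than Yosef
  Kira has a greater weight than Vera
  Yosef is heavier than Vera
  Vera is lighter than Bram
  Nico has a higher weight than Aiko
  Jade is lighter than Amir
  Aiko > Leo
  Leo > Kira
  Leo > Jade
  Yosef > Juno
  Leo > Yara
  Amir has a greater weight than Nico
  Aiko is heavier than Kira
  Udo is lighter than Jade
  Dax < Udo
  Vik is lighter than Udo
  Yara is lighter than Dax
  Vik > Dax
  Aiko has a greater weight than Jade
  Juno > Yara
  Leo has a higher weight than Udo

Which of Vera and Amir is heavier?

Amir

Vera < Kira and Kira < Bram give Vera < Bram.
Then Bram < Yara extends the chain to Yara.
Then Yara < Juno extends the chain to Juno.
With Juno < Yosef: Vera < Kira < Bram < Yara < Juno < Yosef.
With Yosef < Dax: Vera < Kira < Bram < Yara < Juno < Yosef < Dax.
With Dax < Vik: Vera < Kira < Bram < Yara < Juno < Yosef < Dax < Vik.
Then Vik < Udo extends the chain to Udo.
With Udo < Jade: Vera < Kira < Bram < Yara < Juno < Yosef < Dax < Vik < Udo < Jade.
With Jade < Leo: Vera < Kira < Bram < Yara < Juno < Yosef < Dax < Vik < Udo < Jade < Leo.
With Leo < Aiko: Vera < Kira < Bram < Yara < Juno < Yosef < Dax < Vik < Udo < Jade < Leo < Aiko.
Then Aiko < Nico extends the chain to Nico.
Then Nico < Amir extends the chain to Amir.
So Vera < Amir; Amir is the heavier of the two.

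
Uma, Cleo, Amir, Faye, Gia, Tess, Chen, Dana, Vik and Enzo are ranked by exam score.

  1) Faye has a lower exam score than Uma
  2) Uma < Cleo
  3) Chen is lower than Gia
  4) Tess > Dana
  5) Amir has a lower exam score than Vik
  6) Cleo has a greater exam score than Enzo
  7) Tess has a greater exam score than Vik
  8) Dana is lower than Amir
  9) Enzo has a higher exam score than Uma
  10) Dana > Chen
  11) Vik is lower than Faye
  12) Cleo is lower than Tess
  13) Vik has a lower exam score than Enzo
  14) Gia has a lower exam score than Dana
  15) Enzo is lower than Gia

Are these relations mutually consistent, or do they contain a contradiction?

Chaining the given relations yields Gia < Dana < Amir < Vik < Faye < Uma < Enzo, so Gia < Enzo. But one relation states Enzo < Gia. These cannot both hold.

inconsistent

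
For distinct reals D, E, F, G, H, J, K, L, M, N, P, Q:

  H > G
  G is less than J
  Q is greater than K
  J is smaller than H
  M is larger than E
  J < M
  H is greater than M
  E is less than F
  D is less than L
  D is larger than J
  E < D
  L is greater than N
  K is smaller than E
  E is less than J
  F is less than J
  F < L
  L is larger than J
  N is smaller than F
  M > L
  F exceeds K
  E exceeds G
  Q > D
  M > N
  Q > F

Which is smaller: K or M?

Link the given pairs in sequence: K < E; E < F; F < J; J < D; D < L; L < M.
Together: K < E < F < J < D < L < M.
So K < M; K is the smaller of the two.

K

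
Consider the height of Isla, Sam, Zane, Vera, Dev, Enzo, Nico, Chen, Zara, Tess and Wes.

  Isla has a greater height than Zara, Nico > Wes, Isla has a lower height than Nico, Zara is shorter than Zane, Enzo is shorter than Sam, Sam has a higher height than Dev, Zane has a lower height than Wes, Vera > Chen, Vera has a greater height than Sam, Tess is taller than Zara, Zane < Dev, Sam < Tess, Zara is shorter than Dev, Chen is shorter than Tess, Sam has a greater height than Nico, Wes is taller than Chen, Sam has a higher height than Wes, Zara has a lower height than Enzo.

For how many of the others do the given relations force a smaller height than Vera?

9

The elements the relations force below Vera are Zara, Zane, Isla, Enzo, Dev, Chen, Wes, Nico, Sam — no chain reaches any other.
That is 9.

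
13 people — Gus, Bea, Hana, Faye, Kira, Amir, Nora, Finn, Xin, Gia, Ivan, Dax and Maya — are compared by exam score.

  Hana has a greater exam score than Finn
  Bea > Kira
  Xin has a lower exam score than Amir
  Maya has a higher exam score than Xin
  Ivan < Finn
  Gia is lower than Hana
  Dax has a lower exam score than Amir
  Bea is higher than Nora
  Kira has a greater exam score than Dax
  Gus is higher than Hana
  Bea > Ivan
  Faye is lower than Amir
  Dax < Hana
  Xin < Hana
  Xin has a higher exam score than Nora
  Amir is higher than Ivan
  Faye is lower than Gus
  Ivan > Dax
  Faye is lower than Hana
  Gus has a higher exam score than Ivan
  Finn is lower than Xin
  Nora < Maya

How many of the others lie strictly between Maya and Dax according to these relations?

3

Chaining upward from Dax reaches: Kira, Ivan, Finn, Xin, Amir, Hana, Gus, Bea.
Chaining downward from Maya reaches: Nora, Ivan, Finn, Xin.
Strictly between Dax and Maya are those in both lists: Ivan, Finn, Xin — 3 elements.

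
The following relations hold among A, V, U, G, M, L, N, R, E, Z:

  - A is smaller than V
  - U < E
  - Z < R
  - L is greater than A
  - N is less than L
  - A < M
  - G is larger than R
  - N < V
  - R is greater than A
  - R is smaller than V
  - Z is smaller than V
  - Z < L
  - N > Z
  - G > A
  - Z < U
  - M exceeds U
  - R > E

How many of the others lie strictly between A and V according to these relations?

1

Chaining upward from A reaches: M, R, L, G.
Chaining downward from V reaches: Z, U, E, N, R.
Strictly between A and V are those in both lists: R — 1 element.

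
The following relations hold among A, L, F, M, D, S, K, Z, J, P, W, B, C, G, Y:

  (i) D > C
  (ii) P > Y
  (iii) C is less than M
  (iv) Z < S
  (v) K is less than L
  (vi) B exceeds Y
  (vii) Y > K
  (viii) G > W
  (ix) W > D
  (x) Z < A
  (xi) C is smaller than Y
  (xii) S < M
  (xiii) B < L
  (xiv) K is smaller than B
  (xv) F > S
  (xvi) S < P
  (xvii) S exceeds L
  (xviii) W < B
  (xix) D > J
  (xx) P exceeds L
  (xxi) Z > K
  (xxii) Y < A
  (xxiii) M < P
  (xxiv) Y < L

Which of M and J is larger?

Link the given pairs in sequence: J < D; D < W; W < B; B < L; L < S; S < M.
Chaining these gives J < D < W < B < L < S < M.
So J < M; M is the larger of the two.

M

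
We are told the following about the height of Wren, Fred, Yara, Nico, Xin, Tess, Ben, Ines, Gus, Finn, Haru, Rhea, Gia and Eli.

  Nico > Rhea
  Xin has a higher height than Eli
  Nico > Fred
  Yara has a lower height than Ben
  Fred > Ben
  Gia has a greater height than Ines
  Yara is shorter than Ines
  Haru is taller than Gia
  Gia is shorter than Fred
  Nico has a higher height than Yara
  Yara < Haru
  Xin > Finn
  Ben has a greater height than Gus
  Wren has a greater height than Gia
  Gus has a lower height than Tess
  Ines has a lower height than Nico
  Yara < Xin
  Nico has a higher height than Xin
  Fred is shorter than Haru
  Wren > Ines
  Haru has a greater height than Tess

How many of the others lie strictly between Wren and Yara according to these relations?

2

The relations place Yara below Wren. An element lies strictly between them when it is forced above Yara and also forced below Wren.
Above Yara: {Xin, Ben, Ines, Gia, Fred, Nico, Haru}. Below Wren: {Ines, Gia}.
Intersection: {Ines, Gia} — 2.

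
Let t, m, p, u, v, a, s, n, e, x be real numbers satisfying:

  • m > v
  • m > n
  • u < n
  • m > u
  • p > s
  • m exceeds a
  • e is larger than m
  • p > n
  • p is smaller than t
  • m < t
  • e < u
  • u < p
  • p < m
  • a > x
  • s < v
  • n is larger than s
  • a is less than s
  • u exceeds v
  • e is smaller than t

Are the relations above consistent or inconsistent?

inconsistent

Chaining the given relations yields u < n < p < m < e, so u < e. But one relation states e < u. These cannot both hold.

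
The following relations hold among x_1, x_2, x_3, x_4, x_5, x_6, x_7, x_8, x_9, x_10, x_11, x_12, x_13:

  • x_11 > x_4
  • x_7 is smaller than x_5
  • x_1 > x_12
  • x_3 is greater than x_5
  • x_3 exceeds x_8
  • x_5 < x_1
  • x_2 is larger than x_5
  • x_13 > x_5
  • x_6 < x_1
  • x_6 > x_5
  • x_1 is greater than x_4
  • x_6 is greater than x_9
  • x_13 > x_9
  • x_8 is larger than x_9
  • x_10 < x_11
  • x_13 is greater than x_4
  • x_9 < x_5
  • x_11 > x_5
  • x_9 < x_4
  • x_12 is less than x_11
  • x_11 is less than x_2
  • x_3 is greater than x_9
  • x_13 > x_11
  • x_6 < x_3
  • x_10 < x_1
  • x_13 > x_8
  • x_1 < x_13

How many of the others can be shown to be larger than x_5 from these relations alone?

Directly above x_5: x_6, x_3, x_1, x_11, x_2, x_13.
No other element is forced above x_5 by the given relations, so the count is 6.

6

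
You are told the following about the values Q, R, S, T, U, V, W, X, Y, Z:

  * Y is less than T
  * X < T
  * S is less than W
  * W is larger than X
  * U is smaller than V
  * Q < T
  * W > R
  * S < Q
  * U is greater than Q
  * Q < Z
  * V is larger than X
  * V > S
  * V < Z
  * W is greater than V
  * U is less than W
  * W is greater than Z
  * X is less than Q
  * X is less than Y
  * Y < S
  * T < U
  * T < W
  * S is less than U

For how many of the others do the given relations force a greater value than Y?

From Y the given relations immediately reach S, T.
From those, Q, U, V, W — 6 in total.
From those, Z — 7 in total.
No other element is forced above Y by the given relations, so the count is 7.

7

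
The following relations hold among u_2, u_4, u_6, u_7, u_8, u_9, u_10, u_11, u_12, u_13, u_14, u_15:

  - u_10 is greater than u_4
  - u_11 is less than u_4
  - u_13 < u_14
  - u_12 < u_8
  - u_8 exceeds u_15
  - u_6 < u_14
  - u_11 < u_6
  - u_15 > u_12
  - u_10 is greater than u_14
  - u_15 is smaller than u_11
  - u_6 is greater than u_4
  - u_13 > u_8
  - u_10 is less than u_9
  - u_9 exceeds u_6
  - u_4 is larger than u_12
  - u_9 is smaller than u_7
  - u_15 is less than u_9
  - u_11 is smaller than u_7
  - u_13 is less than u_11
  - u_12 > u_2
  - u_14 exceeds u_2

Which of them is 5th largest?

Piecing the relations together gives one ordering: u_2 < u_12 < u_15 < u_8 < u_13 < u_11 < u_4 < u_6 < u_14 < u_10 < u_9 < u_7.
Counting 5 from the largest end gives u_6.

u_6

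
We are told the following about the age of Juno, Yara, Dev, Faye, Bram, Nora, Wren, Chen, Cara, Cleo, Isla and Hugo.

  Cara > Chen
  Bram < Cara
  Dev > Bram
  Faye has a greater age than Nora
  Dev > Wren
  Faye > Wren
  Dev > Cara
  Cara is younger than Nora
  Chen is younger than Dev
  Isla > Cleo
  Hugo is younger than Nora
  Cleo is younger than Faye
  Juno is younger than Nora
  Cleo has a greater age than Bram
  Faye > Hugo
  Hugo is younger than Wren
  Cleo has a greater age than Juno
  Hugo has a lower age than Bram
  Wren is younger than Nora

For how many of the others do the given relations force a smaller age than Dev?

The elements the relations force below Dev are Hugo, Bram, Wren, Chen, Cara — no chain reaches any other.
That is 5.

5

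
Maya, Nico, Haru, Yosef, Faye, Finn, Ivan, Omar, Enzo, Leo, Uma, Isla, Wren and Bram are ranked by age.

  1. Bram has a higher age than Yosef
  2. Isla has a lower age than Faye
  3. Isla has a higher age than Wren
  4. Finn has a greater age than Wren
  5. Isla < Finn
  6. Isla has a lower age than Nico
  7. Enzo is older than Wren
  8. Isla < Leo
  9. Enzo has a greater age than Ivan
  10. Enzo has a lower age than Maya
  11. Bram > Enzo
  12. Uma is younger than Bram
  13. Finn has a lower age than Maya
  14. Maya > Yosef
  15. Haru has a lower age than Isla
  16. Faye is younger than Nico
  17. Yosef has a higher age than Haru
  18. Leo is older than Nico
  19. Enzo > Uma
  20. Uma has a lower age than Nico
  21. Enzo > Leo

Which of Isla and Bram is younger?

Isla

Isla < Faye and Faye < Nico give Isla < Nico.
With Nico < Leo: Isla < Faye < Nico < Leo.
Then Leo < Enzo extends the chain to Enzo.
Then Enzo < Bram extends the chain to Bram.
So Isla < Bram; Isla is the younger of the two.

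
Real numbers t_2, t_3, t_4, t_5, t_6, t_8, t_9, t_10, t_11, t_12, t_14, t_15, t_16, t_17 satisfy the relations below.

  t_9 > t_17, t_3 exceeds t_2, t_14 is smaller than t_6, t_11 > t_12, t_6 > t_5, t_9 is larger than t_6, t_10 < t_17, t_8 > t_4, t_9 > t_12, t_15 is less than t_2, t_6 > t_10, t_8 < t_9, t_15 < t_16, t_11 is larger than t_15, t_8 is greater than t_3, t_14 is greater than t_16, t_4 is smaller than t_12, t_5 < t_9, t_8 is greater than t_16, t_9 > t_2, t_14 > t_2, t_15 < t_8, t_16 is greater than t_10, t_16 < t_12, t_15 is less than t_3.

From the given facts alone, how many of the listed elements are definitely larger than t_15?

The elements the relations force above t_15 are t_16, t_12, t_2, t_3, t_14, t_8, t_6, t_9, t_11 — no chain reaches any other.
That is 9.

9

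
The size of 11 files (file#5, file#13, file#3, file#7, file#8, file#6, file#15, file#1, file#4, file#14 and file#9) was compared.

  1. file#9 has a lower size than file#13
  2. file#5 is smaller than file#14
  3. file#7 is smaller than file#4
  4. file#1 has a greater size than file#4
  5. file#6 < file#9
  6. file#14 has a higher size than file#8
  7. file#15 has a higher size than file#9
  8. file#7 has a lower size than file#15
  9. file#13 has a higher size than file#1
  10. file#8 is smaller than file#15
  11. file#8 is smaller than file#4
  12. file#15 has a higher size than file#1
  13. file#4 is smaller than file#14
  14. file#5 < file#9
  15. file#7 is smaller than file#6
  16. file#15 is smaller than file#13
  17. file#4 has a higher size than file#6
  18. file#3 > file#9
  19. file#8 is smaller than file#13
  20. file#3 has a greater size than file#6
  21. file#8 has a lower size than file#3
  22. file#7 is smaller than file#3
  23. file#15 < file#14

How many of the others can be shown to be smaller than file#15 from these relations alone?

7

The elements the relations force below file#15 are file#5, file#7, file#8, file#6, file#4, file#9, file#1 — no chain reaches any other.
That is 7.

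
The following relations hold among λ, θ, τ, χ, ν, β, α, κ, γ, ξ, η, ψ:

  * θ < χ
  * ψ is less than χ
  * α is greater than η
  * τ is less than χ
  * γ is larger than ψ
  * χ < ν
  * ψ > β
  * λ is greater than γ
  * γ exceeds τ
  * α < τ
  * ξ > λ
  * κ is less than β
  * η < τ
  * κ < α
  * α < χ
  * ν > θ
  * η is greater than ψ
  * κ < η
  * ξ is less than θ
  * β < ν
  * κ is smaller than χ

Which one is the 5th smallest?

α

Chaining the given pairs: κ < β < ψ < η < α < τ < γ < λ < ξ < θ < χ < ν.
The 5th smallest is α.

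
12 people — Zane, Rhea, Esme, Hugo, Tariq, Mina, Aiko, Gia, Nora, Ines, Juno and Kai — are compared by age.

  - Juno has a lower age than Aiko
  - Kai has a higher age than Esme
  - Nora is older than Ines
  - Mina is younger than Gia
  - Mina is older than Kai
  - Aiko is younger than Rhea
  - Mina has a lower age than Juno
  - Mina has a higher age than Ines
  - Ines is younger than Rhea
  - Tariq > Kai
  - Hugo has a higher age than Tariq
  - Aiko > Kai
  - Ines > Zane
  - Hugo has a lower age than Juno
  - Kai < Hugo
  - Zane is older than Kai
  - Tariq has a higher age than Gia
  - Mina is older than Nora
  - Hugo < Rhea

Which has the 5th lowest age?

Piecing the relations together gives one ordering: Esme < Kai < Zane < Ines < Nora < Mina < Gia < Tariq < Hugo < Juno < Aiko < Rhea.
Counting 5 from the smallest end gives Nora.

Nora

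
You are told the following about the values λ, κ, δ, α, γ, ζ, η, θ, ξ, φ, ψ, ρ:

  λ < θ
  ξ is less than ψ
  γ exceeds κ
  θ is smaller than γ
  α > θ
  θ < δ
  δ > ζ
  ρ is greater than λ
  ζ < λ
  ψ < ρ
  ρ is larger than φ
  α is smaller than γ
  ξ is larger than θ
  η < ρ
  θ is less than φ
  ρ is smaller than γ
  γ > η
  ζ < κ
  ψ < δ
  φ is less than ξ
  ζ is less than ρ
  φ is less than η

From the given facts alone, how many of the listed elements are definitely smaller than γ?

10

The elements the relations force below γ are ζ, λ, κ, θ, φ, η, ξ, ψ, ρ, α — no chain reaches any other.
That is 10.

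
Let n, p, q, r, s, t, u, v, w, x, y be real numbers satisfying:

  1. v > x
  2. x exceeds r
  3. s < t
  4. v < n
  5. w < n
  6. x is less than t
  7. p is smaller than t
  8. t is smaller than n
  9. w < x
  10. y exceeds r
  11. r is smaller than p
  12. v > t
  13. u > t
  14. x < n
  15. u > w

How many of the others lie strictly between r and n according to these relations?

Chaining upward from r reaches: x, y, p, t, v, u.
Chaining downward from n reaches: w, s, x, p, t, v.
Strictly between r and n are those in both lists: x, p, t, v — 4 elements.

4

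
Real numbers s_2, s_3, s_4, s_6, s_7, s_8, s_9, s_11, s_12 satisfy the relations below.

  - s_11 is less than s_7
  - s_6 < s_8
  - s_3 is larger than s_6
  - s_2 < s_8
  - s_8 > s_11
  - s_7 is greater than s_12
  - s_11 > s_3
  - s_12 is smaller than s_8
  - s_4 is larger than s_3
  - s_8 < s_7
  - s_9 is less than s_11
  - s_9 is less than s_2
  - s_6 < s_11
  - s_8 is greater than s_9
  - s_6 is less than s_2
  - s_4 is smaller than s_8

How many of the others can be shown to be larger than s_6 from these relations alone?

6

From s_6 the given relations immediately reach s_2, s_3, s_11, s_8.
From those, s_4, s_7 — 6 in total.
No other element is forced above s_6 by the given relations, so the count is 6.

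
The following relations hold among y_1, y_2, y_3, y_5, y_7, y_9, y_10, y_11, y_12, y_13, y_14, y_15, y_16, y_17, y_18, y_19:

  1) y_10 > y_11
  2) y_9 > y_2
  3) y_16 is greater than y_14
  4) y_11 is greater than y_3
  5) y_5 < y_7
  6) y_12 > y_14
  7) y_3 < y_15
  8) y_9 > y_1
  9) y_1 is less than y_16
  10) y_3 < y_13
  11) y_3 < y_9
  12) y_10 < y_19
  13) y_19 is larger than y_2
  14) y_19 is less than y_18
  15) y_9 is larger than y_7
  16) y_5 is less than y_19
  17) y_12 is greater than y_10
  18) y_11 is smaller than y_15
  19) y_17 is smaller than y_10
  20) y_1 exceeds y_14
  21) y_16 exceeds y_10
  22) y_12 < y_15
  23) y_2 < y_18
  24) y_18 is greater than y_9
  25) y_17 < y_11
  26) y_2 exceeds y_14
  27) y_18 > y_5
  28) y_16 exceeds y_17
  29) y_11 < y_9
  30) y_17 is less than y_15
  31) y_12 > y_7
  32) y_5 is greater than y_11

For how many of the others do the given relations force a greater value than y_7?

From y_7 the given relations immediately reach y_12, y_9.
From those, y_18, y_15 — 4 in total.
Nothing else is reachable above y_7; 4 in all.

4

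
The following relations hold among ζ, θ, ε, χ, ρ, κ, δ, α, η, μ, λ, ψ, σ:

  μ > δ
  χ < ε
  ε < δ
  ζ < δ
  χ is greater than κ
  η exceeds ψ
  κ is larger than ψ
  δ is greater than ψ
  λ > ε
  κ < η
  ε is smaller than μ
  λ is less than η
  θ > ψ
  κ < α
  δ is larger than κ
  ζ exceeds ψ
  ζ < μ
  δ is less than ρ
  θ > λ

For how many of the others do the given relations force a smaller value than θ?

Directly below θ: ψ, λ.
One step further: ε (3 so far).
One step further: χ (4 so far).
One step further: κ (5 so far).
Nothing else is reachable below θ; 5 in all.

5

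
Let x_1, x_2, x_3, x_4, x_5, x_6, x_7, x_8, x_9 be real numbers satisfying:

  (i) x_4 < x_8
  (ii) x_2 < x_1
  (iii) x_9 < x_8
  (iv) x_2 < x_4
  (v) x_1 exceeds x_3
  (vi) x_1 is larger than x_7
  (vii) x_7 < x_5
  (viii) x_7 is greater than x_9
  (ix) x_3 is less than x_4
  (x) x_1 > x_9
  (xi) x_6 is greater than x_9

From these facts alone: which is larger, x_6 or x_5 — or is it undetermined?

undetermined

Following every chain through x_5: below x_5 we get x_9, x_7.
x_6 is not reached, and no chain runs the other way from x_6 to x_5.
So the given relations leave the order of x_5 and x_6 undetermined.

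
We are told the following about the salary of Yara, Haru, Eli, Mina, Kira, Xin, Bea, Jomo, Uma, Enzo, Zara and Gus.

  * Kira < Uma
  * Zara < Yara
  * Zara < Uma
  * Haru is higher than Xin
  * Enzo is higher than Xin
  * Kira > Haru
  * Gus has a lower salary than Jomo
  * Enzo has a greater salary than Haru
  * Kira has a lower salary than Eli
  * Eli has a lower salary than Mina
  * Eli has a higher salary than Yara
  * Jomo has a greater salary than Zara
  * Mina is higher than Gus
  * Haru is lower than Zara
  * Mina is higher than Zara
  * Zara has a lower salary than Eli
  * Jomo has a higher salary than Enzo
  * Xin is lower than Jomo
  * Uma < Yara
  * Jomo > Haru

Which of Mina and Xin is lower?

Xin

The relevant relations are Xin < Haru; Haru < Kira; Kira < Uma; Uma < Yara; Yara < Eli; Eli < Mina.
Together: Xin < Haru < Kira < Uma < Yara < Eli < Mina.
So Xin < Mina; Xin is the lower of the two.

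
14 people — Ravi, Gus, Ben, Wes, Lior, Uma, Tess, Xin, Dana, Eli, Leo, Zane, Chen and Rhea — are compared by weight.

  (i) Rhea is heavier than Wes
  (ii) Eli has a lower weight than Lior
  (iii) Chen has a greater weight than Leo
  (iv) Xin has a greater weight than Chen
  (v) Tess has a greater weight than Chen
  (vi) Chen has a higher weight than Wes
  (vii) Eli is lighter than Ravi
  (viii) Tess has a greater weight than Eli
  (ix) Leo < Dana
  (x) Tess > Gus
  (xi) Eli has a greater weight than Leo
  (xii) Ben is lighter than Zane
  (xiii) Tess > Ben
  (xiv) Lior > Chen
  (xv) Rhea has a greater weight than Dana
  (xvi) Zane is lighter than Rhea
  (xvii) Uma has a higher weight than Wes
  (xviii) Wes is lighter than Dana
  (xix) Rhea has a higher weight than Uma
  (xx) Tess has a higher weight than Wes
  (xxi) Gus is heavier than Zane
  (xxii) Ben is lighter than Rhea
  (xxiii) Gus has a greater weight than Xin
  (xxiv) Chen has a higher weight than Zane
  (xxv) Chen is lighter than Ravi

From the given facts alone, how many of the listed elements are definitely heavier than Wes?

9

From Wes the given relations immediately reach Uma, Dana, Rhea, Chen, Tess.
From those, Xin, Lior, Ravi — 8 in total.
From those, Gus — 9 in total.
Nothing else is reachable above Wes; 9 in all.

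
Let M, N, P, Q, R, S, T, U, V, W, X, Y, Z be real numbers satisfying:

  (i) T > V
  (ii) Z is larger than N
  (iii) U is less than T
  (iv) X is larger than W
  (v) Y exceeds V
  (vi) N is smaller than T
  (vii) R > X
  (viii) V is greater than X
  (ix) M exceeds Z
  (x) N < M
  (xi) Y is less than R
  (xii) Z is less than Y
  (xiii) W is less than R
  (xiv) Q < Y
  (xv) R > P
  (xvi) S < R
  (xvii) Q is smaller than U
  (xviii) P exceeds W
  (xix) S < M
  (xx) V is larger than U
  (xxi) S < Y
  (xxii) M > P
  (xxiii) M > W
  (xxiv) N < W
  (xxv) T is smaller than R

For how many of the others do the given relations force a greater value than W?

The elements the relations force above W are X, P, M, V, Y, T, R — no chain reaches any other.
That is 7.

7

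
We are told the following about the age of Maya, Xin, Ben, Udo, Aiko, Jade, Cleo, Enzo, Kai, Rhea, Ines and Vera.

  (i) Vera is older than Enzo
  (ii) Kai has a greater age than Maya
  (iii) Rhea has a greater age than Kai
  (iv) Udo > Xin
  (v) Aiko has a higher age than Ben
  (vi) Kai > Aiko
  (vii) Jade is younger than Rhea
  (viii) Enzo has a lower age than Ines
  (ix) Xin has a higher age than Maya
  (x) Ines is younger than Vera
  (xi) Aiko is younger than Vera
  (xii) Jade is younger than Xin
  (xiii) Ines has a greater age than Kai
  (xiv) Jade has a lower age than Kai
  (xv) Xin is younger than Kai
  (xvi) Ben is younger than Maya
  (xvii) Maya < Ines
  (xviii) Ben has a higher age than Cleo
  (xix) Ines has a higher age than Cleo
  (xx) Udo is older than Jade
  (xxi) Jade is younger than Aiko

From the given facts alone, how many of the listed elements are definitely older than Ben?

From Ben the given relations immediately reach Maya, Aiko.
From those, Xin, Kai, Ines, Vera — 6 in total.
From those, Udo, Rhea — 8 in total.
Nothing else is reachable above Ben; 8 in all.

8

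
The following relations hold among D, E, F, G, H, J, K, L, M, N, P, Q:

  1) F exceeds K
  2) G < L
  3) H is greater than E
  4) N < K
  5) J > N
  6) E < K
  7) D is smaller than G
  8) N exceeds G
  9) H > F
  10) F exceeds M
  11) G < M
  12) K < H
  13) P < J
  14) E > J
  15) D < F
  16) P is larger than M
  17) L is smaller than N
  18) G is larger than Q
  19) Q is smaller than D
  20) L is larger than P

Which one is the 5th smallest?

Piecing the relations together gives one ordering: Q < D < G < M < P < L < N < J < E < K < F < H.
The 5th smallest is P.

P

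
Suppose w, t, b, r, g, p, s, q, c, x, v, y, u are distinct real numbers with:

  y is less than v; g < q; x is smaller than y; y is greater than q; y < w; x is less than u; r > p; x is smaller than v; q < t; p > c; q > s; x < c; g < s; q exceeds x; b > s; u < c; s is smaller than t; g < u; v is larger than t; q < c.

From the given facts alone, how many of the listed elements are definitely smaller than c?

5

The elements the relations force below c are x, g, u, s, q — no chain reaches any other.
That is 5.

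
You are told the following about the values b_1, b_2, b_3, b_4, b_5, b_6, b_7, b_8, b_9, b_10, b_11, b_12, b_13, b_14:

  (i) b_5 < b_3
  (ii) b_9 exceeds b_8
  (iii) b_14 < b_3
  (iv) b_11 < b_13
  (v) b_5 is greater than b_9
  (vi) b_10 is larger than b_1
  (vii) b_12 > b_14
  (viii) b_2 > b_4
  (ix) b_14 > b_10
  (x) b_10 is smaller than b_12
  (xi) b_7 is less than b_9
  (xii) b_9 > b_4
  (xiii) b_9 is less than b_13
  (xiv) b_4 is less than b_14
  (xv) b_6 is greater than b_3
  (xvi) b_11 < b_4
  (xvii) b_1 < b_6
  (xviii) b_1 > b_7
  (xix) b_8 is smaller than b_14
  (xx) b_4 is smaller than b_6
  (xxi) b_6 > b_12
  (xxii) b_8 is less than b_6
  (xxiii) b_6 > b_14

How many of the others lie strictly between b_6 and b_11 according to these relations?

The relations place b_11 below b_6. An element lies strictly between them when it is forced above b_11 and also forced below b_6.
Above b_11: {b_4, b_9, b_14, b_12, b_5, b_3, b_13, b_2}. Below b_6: {b_7, b_4, b_8, b_1, b_10, b_9, b_14, b_12, b_5, b_3}.
Intersection: {b_4, b_9, b_14, b_12, b_5, b_3} — 6.

6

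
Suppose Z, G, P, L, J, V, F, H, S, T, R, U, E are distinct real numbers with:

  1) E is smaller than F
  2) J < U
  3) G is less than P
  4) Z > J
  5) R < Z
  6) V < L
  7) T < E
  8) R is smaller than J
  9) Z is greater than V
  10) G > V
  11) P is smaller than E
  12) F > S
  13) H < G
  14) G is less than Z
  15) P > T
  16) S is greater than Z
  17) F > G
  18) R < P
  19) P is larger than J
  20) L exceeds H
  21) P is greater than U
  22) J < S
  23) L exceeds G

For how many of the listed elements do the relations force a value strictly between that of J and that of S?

Chaining upward from J reaches: U, Z, P, E, F.
Chaining downward from S reaches: H, V, R, G, Z.
Strictly between J and S are those in both lists: Z — 1 element.

1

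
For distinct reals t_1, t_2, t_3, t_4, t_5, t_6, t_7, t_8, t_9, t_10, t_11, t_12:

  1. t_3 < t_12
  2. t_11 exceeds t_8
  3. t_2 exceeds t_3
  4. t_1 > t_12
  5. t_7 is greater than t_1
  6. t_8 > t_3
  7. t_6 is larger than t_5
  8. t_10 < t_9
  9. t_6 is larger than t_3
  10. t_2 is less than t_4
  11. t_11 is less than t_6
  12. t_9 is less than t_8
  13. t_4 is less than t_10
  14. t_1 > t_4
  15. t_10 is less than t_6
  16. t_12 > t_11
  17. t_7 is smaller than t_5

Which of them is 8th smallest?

t_12

Chaining the given pairs: t_3 < t_2 < t_4 < t_10 < t_9 < t_8 < t_11 < t_12 < t_1 < t_7 < t_5 < t_6.
Counting 8 from the smallest end gives t_12.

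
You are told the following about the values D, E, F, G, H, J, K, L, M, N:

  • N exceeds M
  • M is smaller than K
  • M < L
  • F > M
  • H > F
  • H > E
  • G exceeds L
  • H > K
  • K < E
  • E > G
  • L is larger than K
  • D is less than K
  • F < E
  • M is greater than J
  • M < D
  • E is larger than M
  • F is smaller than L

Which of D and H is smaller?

D

D < K and K < L give D < L.
With L < G: D < K < L < G.
With G < E: D < K < L < G < E.
With E < H: D < K < L < G < E < H.
So D < H; D is the smaller of the two.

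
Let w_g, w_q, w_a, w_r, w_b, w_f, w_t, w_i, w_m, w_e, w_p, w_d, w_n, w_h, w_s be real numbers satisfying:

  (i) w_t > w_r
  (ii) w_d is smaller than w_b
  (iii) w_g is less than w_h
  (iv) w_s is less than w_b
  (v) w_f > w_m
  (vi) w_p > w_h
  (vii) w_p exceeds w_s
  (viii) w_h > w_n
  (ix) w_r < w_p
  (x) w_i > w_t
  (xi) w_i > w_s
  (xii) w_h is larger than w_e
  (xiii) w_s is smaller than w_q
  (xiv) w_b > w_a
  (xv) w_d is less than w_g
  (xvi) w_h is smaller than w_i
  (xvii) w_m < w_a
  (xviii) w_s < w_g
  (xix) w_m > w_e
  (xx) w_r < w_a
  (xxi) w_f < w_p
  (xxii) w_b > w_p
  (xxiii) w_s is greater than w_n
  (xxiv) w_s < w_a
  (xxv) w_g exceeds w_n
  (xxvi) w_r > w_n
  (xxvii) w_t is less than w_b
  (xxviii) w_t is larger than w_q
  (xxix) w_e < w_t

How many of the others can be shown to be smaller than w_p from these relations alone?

9

Directly below w_p: w_s, w_r, w_h, w_f.
One step further: w_n, w_g, w_e, w_m (8 so far).
One step further: w_d (9 so far).
Nothing else is reachable below w_p; 9 in all.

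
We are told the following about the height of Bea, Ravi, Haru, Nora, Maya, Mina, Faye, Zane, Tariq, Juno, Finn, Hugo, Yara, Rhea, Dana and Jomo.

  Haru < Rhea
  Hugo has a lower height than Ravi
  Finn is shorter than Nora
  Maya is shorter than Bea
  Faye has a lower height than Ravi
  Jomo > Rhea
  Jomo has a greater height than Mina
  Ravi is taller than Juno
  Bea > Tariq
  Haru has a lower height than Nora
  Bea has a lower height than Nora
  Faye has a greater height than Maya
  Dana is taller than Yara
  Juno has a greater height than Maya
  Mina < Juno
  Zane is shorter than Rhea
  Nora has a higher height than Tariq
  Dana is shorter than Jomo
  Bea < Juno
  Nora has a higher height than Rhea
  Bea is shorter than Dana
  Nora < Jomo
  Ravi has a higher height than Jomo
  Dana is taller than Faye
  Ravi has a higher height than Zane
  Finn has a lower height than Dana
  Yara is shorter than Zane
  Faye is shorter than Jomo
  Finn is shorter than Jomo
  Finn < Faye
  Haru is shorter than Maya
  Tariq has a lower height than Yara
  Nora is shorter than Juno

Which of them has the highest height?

Chaining downward from Ravi: directly below it, Faye, Zane, Hugo, Jomo, Juno; then Mina, Finn, Maya, Bea, Yara, Dana, Rhea, Nora; then Haru, Tariq.
That covers every other element, and nothing is given above Ravi, so Ravi is the highest height.

Ravi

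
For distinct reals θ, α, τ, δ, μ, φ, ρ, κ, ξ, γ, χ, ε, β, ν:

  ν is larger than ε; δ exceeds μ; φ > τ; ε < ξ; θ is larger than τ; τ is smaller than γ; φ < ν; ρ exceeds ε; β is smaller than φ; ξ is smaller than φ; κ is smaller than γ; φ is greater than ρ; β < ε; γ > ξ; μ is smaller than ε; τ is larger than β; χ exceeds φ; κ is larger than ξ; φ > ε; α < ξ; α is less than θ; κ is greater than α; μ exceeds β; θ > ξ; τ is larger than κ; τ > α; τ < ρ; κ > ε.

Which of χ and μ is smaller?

μ

Chaining the given relations: μ < ε < ξ < κ < τ < ρ < φ < χ.
So μ < χ; μ is the smaller of the two.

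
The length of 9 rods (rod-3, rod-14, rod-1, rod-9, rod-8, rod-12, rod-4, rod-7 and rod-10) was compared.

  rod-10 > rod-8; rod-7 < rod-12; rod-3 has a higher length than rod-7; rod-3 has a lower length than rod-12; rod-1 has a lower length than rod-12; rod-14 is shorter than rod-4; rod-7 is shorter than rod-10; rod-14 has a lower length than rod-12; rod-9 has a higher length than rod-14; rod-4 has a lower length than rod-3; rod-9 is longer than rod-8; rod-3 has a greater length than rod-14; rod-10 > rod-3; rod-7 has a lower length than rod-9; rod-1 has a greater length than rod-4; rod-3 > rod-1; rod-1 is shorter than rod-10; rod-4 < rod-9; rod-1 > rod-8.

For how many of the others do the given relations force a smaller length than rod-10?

Directly below rod-10: rod-8, rod-1, rod-7, rod-3.
One step further: rod-14, rod-4 (6 so far).
No other element is forced below rod-10 by the given relations, so the count is 6.

6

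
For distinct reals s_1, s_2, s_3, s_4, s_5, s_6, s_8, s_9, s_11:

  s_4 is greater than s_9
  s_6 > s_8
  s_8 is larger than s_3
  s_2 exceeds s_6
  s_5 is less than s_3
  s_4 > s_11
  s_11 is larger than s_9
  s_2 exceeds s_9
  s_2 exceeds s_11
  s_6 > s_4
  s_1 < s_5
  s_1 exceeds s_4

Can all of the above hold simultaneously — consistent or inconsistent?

consistent

Every relation is compatible with s_9 < s_11 < s_4 < s_1 < s_5 < s_3 < s_8 < s_6 < s_2; the set is consistent.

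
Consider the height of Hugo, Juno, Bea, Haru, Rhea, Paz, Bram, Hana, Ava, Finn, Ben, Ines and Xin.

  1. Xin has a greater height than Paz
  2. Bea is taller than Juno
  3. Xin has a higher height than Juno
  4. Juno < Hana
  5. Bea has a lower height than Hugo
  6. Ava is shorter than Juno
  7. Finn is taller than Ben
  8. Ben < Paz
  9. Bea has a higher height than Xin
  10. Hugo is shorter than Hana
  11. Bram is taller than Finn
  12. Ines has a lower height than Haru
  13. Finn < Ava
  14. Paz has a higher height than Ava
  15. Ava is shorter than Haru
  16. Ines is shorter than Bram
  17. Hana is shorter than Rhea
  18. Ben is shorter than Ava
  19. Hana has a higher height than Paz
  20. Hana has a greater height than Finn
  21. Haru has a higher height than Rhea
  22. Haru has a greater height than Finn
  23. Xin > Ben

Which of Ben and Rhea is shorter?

Ben < Finn and Finn < Ava give Ben < Ava.
Then Ava < Paz extends the chain to Paz.
Then Paz < Xin extends the chain to Xin.
Then Xin < Bea extends the chain to Bea.
With Bea < Hugo: Ben < Finn < Ava < Paz < Xin < Bea < Hugo.
Then Hugo < Hana extends the chain to Hana.
With Hana < Rhea: Ben < Finn < Ava < Paz < Xin < Bea < Hugo < Hana < Rhea.
So Ben < Rhea; Ben is the shorter of the two.

Ben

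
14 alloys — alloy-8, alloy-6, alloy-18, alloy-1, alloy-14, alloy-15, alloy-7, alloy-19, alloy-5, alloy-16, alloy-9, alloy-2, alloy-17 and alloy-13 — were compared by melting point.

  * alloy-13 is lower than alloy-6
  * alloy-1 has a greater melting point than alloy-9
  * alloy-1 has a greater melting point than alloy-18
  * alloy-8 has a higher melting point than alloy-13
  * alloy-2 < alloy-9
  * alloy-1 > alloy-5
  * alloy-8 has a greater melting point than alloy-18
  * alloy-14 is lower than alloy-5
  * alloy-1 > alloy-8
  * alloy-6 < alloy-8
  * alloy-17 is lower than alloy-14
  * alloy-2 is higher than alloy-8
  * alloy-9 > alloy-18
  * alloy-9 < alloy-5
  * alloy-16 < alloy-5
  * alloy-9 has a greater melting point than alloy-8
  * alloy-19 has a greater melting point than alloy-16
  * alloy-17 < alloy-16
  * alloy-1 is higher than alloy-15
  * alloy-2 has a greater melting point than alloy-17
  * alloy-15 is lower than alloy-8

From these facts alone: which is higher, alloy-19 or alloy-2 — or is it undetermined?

undetermined

Following every chain through alloy-2: above alloy-2 we get alloy-9, alloy-5, alloy-1; below alloy-2 we get alloy-17, alloy-15, alloy-18, alloy-13, alloy-6, alloy-8.
alloy-19 is not reached, and no chain runs the other way from alloy-19 to alloy-2.
So the given relations leave the order of alloy-2 and alloy-19 undetermined.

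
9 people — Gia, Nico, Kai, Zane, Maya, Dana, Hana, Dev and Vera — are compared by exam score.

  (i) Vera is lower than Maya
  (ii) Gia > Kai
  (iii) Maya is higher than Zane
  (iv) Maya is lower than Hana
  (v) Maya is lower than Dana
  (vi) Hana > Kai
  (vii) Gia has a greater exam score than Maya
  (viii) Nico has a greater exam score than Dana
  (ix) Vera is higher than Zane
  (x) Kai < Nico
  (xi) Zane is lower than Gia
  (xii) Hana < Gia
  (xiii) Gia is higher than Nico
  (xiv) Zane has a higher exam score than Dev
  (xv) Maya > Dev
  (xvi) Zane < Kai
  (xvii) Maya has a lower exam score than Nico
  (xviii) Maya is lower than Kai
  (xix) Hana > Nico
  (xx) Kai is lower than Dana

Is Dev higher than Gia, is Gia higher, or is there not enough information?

Gia

The relevant relations are Dev < Zane; Zane < Vera; Vera < Maya; Maya < Kai; Kai < Dana; Dana < Nico; Nico < Hana; Hana < Gia.
Chaining these gives Dev < Zane < Vera < Maya < Kai < Dana < Nico < Hana < Gia.
So Gia is higher.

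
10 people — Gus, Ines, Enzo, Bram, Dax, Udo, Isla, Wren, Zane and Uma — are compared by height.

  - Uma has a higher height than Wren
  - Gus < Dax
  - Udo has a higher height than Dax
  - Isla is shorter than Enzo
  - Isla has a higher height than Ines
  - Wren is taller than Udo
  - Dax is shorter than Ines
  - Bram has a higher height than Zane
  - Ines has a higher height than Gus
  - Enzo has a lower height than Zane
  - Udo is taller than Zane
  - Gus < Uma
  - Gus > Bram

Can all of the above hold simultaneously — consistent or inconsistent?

inconsistent

We have Zane < Bram stated directly, yet also Bram < Gus < Dax < Ines < Isla < Enzo < Zane by chaining the others — so Bram < Zane. Contradiction.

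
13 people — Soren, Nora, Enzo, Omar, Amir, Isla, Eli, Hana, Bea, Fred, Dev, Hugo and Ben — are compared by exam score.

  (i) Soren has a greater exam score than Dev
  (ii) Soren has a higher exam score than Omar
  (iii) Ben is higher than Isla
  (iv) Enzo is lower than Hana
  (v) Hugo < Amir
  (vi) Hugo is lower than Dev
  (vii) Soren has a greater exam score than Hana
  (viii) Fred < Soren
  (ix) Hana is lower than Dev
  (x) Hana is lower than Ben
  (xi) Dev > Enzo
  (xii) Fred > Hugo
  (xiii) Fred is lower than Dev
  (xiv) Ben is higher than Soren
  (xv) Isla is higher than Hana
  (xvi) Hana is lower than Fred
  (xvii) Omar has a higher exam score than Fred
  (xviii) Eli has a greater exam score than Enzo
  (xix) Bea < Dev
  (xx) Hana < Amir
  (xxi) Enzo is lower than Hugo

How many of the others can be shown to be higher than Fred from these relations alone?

From Fred the given relations immediately reach Dev, Omar, Soren.
From those, Ben — 4 in total.
Nothing else is reachable above Fred; 4 in all.

4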